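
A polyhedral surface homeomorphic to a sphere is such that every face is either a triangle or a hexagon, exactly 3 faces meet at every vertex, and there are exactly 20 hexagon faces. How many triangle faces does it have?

Let x be the number of triangles; then F = 20 + x.
Edge–face incidences: 2E = 6·20 + 3·x = 120 + 3x.
Every vertex has degree 3, so 3V = 2E.
Euler: V − E + F = 2 ⇒ (2E)/3 − E + (20 + x) = 2.
Multiply by 6: 2·(2E) − 3·(2E) + 6·(20 + x) = 12, i.e. 120 + 6x − (120 + 3x) = 12.
Collecting terms: 3x = 12, so x = 4.
Then 2E = 120 + 3·4 = 132, so E = 66, V = 2E/3 = 44, F = 20 + 4 = 24.

4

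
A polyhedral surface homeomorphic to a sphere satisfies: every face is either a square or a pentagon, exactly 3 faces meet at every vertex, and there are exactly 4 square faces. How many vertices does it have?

Let x be the number of pentagons; then F = 4 + x.
Edge–face incidences: 2E = 4·4 + 5·x = 16 + 5x.
Every vertex has degree 3, so 3V = 2E.
Euler: V − E + F = 2 ⇒ (2E)/3 − E + (4 + x) = 2.
Multiply by 6: 2·(2E) − 3·(2E) + 6·(4 + x) = 12, i.e. 24 + 6x − (16 + 5x) = 12.
Collecting terms: x + 8 = 12, so x = 4.
Then 2E = 16 + 5·4 = 36, so E = 18, V = 2E/3 = 12, F = 4 + 4 = 8.

12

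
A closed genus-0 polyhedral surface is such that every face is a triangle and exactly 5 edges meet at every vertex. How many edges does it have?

30

Each face has 3 edges and each edge borders two faces, so 2E = 3F.
Each vertex has degree 5, so 5V = 2E and hence V = 3F/5.
Euler: V − E + F = 2 ⇒ (3F/5) − (3F/2) + F = 2.
Multiply by 10: (6 − 15 + 10)F = 20, i.e. 1F = 20.
So F = 20, E = 3·20/2 = 30, V = 3·20/5 = 12.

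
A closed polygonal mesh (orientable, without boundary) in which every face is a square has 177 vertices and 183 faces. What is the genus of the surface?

4

Every face is a square, so 2E = 4·183 = 732, giving E = 366.
χ = V − E + F = 177 − 366 + 183 = -6.
For a closed orientable surface χ = 2 − 2g, so g = (2 − (-6))/2 = 4.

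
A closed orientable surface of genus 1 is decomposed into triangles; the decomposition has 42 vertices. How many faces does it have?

χ = 2 − 2·1 = 0, and every face is a triangle so 3F = 2E.
V − E + F = 0 with E = 3F/2 gives 42 − (3/2 − 1)·F = 0, so F = 84 and E = 126.

84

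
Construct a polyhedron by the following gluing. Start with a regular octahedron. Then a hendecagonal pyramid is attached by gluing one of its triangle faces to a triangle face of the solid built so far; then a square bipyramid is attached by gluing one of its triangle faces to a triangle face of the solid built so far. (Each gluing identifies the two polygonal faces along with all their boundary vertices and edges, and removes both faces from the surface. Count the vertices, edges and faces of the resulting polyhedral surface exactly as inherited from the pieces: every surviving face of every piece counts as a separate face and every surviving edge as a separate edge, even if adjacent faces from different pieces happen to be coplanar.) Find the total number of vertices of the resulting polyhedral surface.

18

A regular octahedron: V=6, E=12, F=8.
Attach a hendecagonal pyramid (V=12, E=22, F=12) along a 3-gon: merge 3 vertices and 3 edges, delete both glued faces → V=15, E=31, F=18.
Attach a square bipyramid (V=6, E=12, F=8) along a 3-gon: merge 3 vertices and 3 edges, delete both glued faces → V=18, E=40, F=24.
Check: V − E + F = 18 − 40 + 24 = 2.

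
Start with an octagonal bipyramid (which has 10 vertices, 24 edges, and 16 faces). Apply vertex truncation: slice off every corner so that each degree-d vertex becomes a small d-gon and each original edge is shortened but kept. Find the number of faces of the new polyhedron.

Truncation replaces each original edge-end by a new vertex, so V′ = 2E = 48.
Each original edge survives, and each old vertex of degree d contributes d new edges; summing degrees gives Σd = 2E, so E′ = E + 2E = 3E = 72.
Each original face survives and each original vertex becomes one new face: F′ = F + V = 26.

26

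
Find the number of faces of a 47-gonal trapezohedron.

The n-trapezohedron (dual of the n-antiprism) has V = 2·47 + 2 = 96, E = 4·47 = 188, F = 2·47 = 94.

94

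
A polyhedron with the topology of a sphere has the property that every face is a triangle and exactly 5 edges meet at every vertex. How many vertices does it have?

12

Each face has 3 edges and each edge borders two faces, so 2E = 3F.
Each vertex has degree 5, so 5V = 2E and hence V = 3F/5.
Euler: V − E + F = 2 ⇒ (3F/5) − (3F/2) + F = 2.
Multiply by 10: (6 − 15 + 10)F = 20, i.e. 1F = 20.
So F = 20, E = 3·20/2 = 30, V = 3·20/5 = 12.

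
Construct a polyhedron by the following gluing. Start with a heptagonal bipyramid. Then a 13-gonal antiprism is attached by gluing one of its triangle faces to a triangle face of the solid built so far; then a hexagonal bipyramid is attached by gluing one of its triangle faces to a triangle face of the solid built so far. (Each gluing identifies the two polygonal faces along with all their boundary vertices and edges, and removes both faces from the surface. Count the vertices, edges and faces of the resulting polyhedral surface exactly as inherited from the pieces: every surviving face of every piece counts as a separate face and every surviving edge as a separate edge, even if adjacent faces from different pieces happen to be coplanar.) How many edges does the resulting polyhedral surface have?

85

A heptagonal bipyramid: V=9, E=21, F=14.
Attach a 13-gonal antiprism (V=26, E=52, F=28) along a 3-gon: merge 3 vertices and 3 edges, delete both glued faces → V=32, E=70, F=40.
Attach a hexagonal bipyramid (V=8, E=18, F=12) along a 3-gon: merge 3 vertices and 3 edges, delete both glued faces → V=37, E=85, F=50.
Check: V − E + F = 37 − 85 + 50 = 2.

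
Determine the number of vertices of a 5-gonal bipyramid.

A bipyramid over an n-gon has 2n triangular faces and n + 2 vertices: V = 5 + 2 = 7, E = 3·5 = 15, F = 2·5 = 10.

7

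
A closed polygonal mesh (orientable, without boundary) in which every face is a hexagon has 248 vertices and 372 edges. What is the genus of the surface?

1

Every face is a hexagon and each edge borders two faces, so 6F = 2·372, giving F = 124.
χ = V − E + F = 248 − 372 + 124 = 0.
For a closed orientable surface χ = 2 − 2g, so g = (2 − (0))/2 = 1.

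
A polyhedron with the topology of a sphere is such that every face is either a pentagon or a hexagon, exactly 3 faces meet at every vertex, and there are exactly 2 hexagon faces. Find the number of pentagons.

12

Let x be the number of pentagons; then F = 2 + x.
Edge–face incidences: 2E = 6·2 + 5·x = 12 + 5x.
Every vertex has degree 3, so 3V = 2E.
Euler: V − E + F = 2 ⇒ (2E)/3 − E + (2 + x) = 2.
Multiply by 6: 2·(2E) − 3·(2E) + 6·(2 + x) = 12, i.e. 12 + 6x − (12 + 5x) = 12.
Collecting terms: x = 12.
Then 2E = 12 + 5·12 = 72, so E = 36, V = 2E/3 = 24, F = 2 + 12 = 14.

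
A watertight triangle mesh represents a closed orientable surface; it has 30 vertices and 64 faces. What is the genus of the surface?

Every face is a triangle, so 2E = 3·64 = 192, giving E = 96.
χ = V − E + F = 30 − 96 + 64 = -2.
For a closed orientable surface χ = 2 − 2g, so g = (2 − (-2))/2 = 2.

2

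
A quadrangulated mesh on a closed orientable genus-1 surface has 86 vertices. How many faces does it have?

χ = 2 − 2·1 = 0, and every face is a square so 4F = 2E.
V − E + F = 0 with E = 4F/2 gives 86 − (4/2 − 1)·F = 0, so F = 86 and E = 172.

86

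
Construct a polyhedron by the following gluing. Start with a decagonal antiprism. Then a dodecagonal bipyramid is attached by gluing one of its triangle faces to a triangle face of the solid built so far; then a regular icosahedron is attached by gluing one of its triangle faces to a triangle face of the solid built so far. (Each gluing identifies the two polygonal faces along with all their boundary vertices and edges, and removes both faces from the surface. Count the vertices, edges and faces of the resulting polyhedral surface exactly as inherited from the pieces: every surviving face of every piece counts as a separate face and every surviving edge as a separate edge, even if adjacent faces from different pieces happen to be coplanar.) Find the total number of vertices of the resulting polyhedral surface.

40

A decagonal antiprism: V=20, E=40, F=22.
Attach a dodecagonal bipyramid (V=14, E=36, F=24) along a 3-gon: merge 3 vertices and 3 edges, delete both glued faces → V=31, E=73, F=44.
Attach a regular icosahedron (V=12, E=30, F=20) along a 3-gon: merge 3 vertices and 3 edges, delete both glued faces → V=40, E=100, F=62.
Check: V − E + F = 40 − 100 + 62 = 2.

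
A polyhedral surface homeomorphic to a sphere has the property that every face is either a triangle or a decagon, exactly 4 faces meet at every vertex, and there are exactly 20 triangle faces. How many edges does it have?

Let x be the number of decagons; then F = 20 + x.
Edge–face incidences: 2E = 3·20 + 10·x = 60 + 10x.
Every vertex has degree 4, so 4V = 2E.
Euler: V − E + F = 2 ⇒ (2E)/4 − E + (20 + x) = 2.
Multiply by 8: 2·(2E) − 4·(2E) + 8·(20 + x) = 16, i.e. 160 + 8x − 2·(60 + 10x) = 16.
Collecting terms: −12x + 40 = 16, so −12x = −24, so x = 2.
Then 2E = 60 + 10·2 = 80, so E = 40, V = 2E/4 = 20, F = 20 + 2 = 22.

40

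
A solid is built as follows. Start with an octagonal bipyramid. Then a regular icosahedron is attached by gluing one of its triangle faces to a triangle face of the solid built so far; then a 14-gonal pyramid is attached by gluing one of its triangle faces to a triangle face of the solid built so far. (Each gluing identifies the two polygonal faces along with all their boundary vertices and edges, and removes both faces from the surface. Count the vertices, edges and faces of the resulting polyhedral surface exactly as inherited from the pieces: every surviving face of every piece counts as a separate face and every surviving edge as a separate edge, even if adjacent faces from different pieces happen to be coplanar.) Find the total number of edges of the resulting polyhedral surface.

An octagonal bipyramid: V=10, E=24, F=16.
Attach a regular icosahedron (V=12, E=30, F=20) along a 3-gon: merge 3 vertices and 3 edges, delete both glued faces → V=19, E=51, F=34.
Attach a 14-gonal pyramid (V=15, E=28, F=15) along a 3-gon: merge 3 vertices and 3 edges, delete both glued faces → V=31, E=76, F=47.
Check: V − E + F = 31 − 76 + 47 = 2.

76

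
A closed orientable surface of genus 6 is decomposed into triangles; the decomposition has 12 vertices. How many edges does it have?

χ = 2 − 2·6 = -10, and every face is a triangle so 3F = 2E.
V − E + F = -10 with E = 3F/2 gives 12 − (3/2 − 1)·F = -10, so F = 44 and E = 66.

66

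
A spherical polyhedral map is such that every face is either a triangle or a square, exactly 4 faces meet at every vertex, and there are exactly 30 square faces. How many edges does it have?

Let x be the number of triangles; then F = 30 + x.
Edge–face incidences: 2E = 4·30 + 3·x = 120 + 3x.
Every vertex has degree 4, so 4V = 2E.
Euler: V − E + F = 2 ⇒ (2E)/4 − E + (30 + x) = 2.
Multiply by 8: 2·(2E) − 4·(2E) + 8·(30 + x) = 16, i.e. 240 + 8x − 2·(120 + 3x) = 16.
Collecting terms: 2x = 16, so x = 8.
Then 2E = 120 + 3·8 = 144, so E = 72, V = 2E/4 = 36, F = 30 + 8 = 38.

72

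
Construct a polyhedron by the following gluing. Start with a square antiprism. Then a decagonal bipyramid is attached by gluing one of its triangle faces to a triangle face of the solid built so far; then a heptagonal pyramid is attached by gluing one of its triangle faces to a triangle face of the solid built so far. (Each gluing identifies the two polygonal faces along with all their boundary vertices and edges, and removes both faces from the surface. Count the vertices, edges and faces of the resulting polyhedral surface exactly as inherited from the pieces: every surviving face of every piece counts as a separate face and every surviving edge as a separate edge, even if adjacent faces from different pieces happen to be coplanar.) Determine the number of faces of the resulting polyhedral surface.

34

A square antiprism: V=8, E=16, F=10.
Attach a decagonal bipyramid (V=12, E=30, F=20) along a 3-gon: merge 3 vertices and 3 edges, delete both glued faces → V=17, E=43, F=28.
Attach a heptagonal pyramid (V=8, E=14, F=8) along a 3-gon: merge 3 vertices and 3 edges, delete both glued faces → V=22, E=54, F=34.
Check: V − E + F = 22 − 54 + 34 = 2.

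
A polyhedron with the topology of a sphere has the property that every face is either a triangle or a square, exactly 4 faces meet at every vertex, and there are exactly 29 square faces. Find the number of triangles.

8

Let x be the number of triangles; then F = 29 + x.
Edge–face incidences: 2E = 4·29 + 3·x = 116 + 3x.
Every vertex has degree 4, so 4V = 2E.
Euler: V − E + F = 2 ⇒ (2E)/4 − E + (29 + x) = 2.
Multiply by 8: 2·(2E) − 4·(2E) + 8·(29 + x) = 16, i.e. 232 + 8x − 2·(116 + 3x) = 16.
Collecting terms: 2x = 16, so x = 8.
Then 2E = 116 + 3·8 = 140, so E = 70, V = 2E/4 = 35, F = 29 + 8 = 37.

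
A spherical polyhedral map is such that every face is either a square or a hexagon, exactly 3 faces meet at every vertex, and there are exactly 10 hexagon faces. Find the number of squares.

Let x be the number of squares; then F = 10 + x.
Edge–face incidences: 2E = 6·10 + 4·x = 60 + 4x.
Every vertex has degree 3, so 3V = 2E.
Euler: V − E + F = 2 ⇒ (2E)/3 − E + (10 + x) = 2.
Multiply by 6: 2·(2E) − 3·(2E) + 6·(10 + x) = 12, i.e. 60 + 6x − (60 + 4x) = 12.
Collecting terms: 2x = 12, so x = 6.
Then 2E = 60 + 4·6 = 84, so E = 42, V = 2E/3 = 28, F = 10 + 6 = 16.

6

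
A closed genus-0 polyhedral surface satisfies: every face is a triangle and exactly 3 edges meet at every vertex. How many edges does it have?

6

Each face has 3 edges and each edge borders two faces, so 2E = 3F.
Each vertex has degree 3, so 3V = 2E and hence V = 3F/3.
Euler: V − E + F = 2 ⇒ (3F/3) − (3F/2) + F = 2.
Multiply by 6: (6 − 9 + 6)F = 12, i.e. 3F = 12.
So F = 4, E = 3·4/2 = 6, V = 3·4/3 = 4.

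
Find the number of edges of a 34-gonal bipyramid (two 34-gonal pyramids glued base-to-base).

A bipyramid over an n-gon has 2n triangular faces and n + 2 vertices: V = 34 + 2 = 36, E = 3·34 = 102, F = 2·34 = 68.

102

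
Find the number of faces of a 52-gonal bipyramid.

A bipyramid over an n-gon has 2n triangular faces and n + 2 vertices: V = 52 + 2 = 54, E = 3·52 = 156, F = 2·52 = 104.
Check: V − E + F = 54 − 156 + 104 = 2.

104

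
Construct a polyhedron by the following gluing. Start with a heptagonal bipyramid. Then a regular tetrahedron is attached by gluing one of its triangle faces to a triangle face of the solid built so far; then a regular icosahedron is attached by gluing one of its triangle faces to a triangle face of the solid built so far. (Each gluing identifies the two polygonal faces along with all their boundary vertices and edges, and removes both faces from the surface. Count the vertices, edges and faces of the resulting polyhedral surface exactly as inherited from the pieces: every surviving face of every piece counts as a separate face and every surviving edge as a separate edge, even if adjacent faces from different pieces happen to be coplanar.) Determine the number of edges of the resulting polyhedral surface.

A heptagonal bipyramid: V=9, E=21, F=14.
Attach a regular tetrahedron (V=4, E=6, F=4) along a 3-gon: merge 3 vertices and 3 edges, delete both glued faces → V=10, E=24, F=16.
Attach a regular icosahedron (V=12, E=30, F=20) along a 3-gon: merge 3 vertices and 3 edges, delete both glued faces → V=19, E=51, F=34.
Check: V − E + F = 19 − 51 + 34 = 2.

51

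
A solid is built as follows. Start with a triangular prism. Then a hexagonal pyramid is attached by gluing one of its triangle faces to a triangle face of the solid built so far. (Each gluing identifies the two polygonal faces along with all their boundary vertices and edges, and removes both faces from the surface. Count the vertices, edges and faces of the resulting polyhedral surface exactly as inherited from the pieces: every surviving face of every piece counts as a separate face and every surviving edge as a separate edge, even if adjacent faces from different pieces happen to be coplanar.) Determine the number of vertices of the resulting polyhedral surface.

A triangular prism: V=6, E=9, F=5.
Attach a hexagonal pyramid (V=7, E=12, F=7) along a 3-gon: merge 3 vertices and 3 edges, delete both glued faces → V=10, E=18, F=10.
Check: V − E + F = 10 − 18 + 10 = 2.

10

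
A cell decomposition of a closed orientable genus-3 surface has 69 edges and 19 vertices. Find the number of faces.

46

For a closed orientable surface of genus 3, χ = 2 − 2·3 = -4.
F = -4 − V + E = -4 − 19 + 69 = 46.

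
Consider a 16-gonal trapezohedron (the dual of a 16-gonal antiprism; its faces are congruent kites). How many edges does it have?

64

The n-trapezohedron (dual of the n-antiprism) has V = 2·16 + 2 = 34, E = 4·16 = 64, F = 2·16 = 32.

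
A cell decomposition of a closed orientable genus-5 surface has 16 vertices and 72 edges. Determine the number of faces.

For a closed orientable surface of genus 5, χ = 2 − 2·5 = -8.
F = -8 − V + E = -8 − 16 + 72 = 48.

48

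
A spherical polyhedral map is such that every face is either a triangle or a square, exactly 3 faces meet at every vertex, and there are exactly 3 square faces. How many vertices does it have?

6

Let x be the number of triangles; then F = 3 + x.
Edge–face incidences: 2E = 4·3 + 3·x = 12 + 3x.
Every vertex has degree 3, so 3V = 2E.
Euler: V − E + F = 2 ⇒ (2E)/3 − E + (3 + x) = 2.
Multiply by 6: 2·(2E) − 3·(2E) + 6·(3 + x) = 12, i.e. 18 + 6x − (12 + 3x) = 12.
Collecting terms: 3x + 6 = 12, so 3x = 6, so x = 2.
Then 2E = 12 + 3·2 = 18, so E = 9, V = 2E/3 = 6, F = 3 + 2 = 5.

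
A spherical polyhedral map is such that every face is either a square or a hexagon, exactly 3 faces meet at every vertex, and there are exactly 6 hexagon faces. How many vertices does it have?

Let x be the number of squares; then F = 6 + x.
Edge–face incidences: 2E = 6·6 + 4·x = 36 + 4x.
Every vertex has degree 3, so 3V = 2E.
Euler: V − E + F = 2 ⇒ (2E)/3 − E + (6 + x) = 2.
Multiply by 6: 2·(2E) − 3·(2E) + 6·(6 + x) = 12, i.e. 36 + 6x − (36 + 4x) = 12.
Collecting terms: 2x = 12, so x = 6.
Then 2E = 36 + 4·6 = 60, so E = 30, V = 2E/3 = 20, F = 6 + 6 = 12.

20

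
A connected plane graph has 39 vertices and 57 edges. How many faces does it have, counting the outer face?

20

Euler's formula for a connected plane graph: V − E + F = 2, so F = 2 − 39 + 57 = 20.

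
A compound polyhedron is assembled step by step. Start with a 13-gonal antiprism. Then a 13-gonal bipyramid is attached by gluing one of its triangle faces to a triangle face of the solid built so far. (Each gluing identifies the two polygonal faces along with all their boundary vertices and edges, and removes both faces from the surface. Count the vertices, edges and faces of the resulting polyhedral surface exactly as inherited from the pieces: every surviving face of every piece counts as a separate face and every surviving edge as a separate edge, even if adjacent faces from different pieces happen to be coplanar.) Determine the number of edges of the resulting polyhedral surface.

A 13-gonal antiprism: V=26, E=52, F=28.
Attach a 13-gonal bipyramid (V=15, E=39, F=26) along a 3-gon: merge 3 vertices and 3 edges, delete both glued faces → V=38, E=88, F=52.
Check: V − E + F = 38 − 88 + 52 = 2.

88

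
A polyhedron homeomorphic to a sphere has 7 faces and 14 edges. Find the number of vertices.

Here V − E + F = 2.
V = 2 + E − F = 2 + 14 − 7 = 9.

9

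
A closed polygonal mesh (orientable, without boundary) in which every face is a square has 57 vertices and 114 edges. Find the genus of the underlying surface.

Every face is a square and each edge borders two faces, so 4F = 2·114, giving F = 57.
χ = V − E + F = 57 − 114 + 57 = 0.
For a closed orientable surface χ = 2 − 2g, so g = (2 − (0))/2 = 1.

1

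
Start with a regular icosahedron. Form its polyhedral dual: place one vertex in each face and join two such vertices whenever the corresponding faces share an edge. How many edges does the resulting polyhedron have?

The base solid has V = 12, E = 30, F = 20.
The dual swaps V and F and preserves E: V′ = F = 20, E′ = E = 30, F′ = V = 12.

30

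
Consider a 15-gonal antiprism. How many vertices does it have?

30

An antiprism on an n-gon has two n-gon caps and 2n triangles: V = 2·15 = 30, E = 4·15 = 60, F = 2·15 + 2 = 32.
Check: V − E + F = 30 − 60 + 32 = 2.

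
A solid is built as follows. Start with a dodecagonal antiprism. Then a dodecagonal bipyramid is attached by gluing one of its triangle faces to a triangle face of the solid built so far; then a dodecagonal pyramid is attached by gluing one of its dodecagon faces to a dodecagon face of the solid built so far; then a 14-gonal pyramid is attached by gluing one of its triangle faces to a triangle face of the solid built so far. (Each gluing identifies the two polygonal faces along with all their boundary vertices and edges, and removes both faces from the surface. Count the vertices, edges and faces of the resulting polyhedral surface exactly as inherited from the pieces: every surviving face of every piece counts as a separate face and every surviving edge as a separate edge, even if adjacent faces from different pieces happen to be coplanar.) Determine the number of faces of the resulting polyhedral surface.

72

A dodecagonal antiprism: V=24, E=48, F=26.
Attach a dodecagonal bipyramid (V=14, E=36, F=24) along a 3-gon: merge 3 vertices and 3 edges, delete both glued faces → V=35, E=81, F=48.
Attach a dodecagonal pyramid (V=13, E=24, F=13) along a 12-gon: merge 12 vertices and 12 edges, delete both glued faces → V=36, E=93, F=59.
Attach a 14-gonal pyramid (V=15, E=28, F=15) along a 3-gon: merge 3 vertices and 3 edges, delete both glued faces → V=48, E=118, F=72.
Check: V − E + F = 48 − 118 + 72 = 2.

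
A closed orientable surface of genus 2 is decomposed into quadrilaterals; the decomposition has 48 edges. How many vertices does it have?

22

χ = 2 − 2·2 = -2, and every face is a square so 4F = 2E.
F = 2E/4 = 24. Then V = -2 + E − F = -2 + 48 − 24 = 22.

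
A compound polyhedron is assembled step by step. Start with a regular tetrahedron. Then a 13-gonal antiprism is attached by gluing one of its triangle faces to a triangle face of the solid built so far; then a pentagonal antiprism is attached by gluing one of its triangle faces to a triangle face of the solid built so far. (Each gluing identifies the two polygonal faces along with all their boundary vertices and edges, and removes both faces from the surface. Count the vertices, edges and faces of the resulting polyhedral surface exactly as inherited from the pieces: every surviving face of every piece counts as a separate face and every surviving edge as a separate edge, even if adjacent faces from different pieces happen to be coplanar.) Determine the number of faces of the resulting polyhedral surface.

40

A regular tetrahedron: V=4, E=6, F=4.
Attach a 13-gonal antiprism (V=26, E=52, F=28) along a 3-gon: merge 3 vertices and 3 edges, delete both glued faces → V=27, E=55, F=30.
Attach a pentagonal antiprism (V=10, E=20, F=12) along a 3-gon: merge 3 vertices and 3 edges, delete both glued faces → V=34, E=72, F=40.
Check: V − E + F = 34 − 72 + 40 = 2.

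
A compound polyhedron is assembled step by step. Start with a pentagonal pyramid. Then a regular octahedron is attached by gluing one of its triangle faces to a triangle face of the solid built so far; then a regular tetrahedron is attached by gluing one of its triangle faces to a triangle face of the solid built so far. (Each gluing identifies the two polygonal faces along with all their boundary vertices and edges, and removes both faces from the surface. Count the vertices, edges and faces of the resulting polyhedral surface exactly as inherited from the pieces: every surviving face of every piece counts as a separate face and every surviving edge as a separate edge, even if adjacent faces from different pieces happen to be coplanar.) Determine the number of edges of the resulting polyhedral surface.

22

A pentagonal pyramid: V=6, E=10, F=6.
Attach a regular octahedron (V=6, E=12, F=8) along a 3-gon: merge 3 vertices and 3 edges, delete both glued faces → V=9, E=19, F=12.
Attach a regular tetrahedron (V=4, E=6, F=4) along a 3-gon: merge 3 vertices and 3 edges, delete both glued faces → V=10, E=22, F=14.
Check: V − E + F = 10 − 22 + 14 = 2.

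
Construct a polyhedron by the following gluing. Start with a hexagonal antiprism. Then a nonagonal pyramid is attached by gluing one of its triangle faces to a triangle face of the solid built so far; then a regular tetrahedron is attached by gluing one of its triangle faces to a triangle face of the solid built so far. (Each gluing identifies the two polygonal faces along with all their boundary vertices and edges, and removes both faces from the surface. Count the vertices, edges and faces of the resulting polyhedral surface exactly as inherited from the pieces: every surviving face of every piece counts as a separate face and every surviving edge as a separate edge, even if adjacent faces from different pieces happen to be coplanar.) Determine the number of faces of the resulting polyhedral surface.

24

A hexagonal antiprism: V=12, E=24, F=14.
Attach a nonagonal pyramid (V=10, E=18, F=10) along a 3-gon: merge 3 vertices and 3 edges, delete both glued faces → V=19, E=39, F=22.
Attach a regular tetrahedron (V=4, E=6, F=4) along a 3-gon: merge 3 vertices and 3 edges, delete both glued faces → V=20, E=42, F=24.
Check: V − E + F = 20 − 42 + 24 = 2.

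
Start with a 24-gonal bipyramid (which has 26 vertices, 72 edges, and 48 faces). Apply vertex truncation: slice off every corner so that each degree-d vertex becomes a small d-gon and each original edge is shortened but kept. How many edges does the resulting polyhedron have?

Truncation replaces each original edge-end by a new vertex, so V′ = 2E = 144.
Each original edge survives, and each old vertex of degree d contributes d new edges; summing degrees gives Σd = 2E, so E′ = E + 2E = 3E = 216.
Each original face survives and each original vertex becomes one new face: F′ = F + V = 74.

216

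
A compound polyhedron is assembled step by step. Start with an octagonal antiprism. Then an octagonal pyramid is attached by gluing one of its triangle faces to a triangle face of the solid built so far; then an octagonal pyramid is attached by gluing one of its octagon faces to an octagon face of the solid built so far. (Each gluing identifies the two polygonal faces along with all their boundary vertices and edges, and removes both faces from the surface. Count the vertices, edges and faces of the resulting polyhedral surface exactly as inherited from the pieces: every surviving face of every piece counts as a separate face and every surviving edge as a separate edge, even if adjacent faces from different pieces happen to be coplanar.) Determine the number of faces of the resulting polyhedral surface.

An octagonal antiprism: V=16, E=32, F=18.
Attach an octagonal pyramid (V=9, E=16, F=9) along a 3-gon: merge 3 vertices and 3 edges, delete both glued faces → V=22, E=45, F=25.
Attach an octagonal pyramid (V=9, E=16, F=9) along an 8-gon: merge 8 vertices and 8 edges, delete both glued faces → V=23, E=53, F=32.
Check: V − E + F = 23 − 53 + 32 = 2.

32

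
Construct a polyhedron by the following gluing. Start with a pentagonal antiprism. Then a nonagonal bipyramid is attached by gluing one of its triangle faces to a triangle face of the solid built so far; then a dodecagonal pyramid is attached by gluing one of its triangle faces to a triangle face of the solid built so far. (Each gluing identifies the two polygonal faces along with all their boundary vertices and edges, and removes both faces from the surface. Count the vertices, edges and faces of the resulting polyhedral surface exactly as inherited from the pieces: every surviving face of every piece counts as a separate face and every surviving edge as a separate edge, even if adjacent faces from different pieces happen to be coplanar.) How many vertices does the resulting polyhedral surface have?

A pentagonal antiprism: V=10, E=20, F=12.
Attach a nonagonal bipyramid (V=11, E=27, F=18) along a 3-gon: merge 3 vertices and 3 edges, delete both glued faces → V=18, E=44, F=28.
Attach a dodecagonal pyramid (V=13, E=24, F=13) along a 3-gon: merge 3 vertices and 3 edges, delete both glued faces → V=28, E=65, F=39.
Check: V − E + F = 28 − 65 + 39 = 2.

28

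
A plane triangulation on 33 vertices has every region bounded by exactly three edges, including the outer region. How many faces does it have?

62

In a plane triangulation 3F = 2E and V − E + F = 2, so F = 2V − 4 = 2·33 − 4 = 62.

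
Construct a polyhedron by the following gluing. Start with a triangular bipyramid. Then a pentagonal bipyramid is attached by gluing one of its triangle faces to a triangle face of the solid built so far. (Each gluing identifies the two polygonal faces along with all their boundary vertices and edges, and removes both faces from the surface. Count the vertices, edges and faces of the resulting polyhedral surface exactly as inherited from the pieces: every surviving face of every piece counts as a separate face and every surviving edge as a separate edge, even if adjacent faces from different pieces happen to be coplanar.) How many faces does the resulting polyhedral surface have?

14

A triangular bipyramid: V=5, E=9, F=6.
Attach a pentagonal bipyramid (V=7, E=15, F=10) along a 3-gon: merge 3 vertices and 3 edges, delete both glued faces → V=9, E=21, F=14.
Check: V − E + F = 9 − 21 + 14 = 2.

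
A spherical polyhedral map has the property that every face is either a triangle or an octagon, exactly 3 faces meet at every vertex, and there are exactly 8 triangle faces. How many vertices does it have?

Let x be the number of octagons; then F = 8 + x.
Edge–face incidences: 2E = 3·8 + 8·x = 24 + 8x.
Every vertex has degree 3, so 3V = 2E.
Euler: V − E + F = 2 ⇒ (2E)/3 − E + (8 + x) = 2.
Multiply by 6: 2·(2E) − 3·(2E) + 6·(8 + x) = 12, i.e. 48 + 6x − (24 + 8x) = 12.
Collecting terms: −2x + 24 = 12, so −2x = −12, so x = 6.
Then 2E = 24 + 8·6 = 72, so E = 36, V = 2E/3 = 24, F = 8 + 6 = 14.

24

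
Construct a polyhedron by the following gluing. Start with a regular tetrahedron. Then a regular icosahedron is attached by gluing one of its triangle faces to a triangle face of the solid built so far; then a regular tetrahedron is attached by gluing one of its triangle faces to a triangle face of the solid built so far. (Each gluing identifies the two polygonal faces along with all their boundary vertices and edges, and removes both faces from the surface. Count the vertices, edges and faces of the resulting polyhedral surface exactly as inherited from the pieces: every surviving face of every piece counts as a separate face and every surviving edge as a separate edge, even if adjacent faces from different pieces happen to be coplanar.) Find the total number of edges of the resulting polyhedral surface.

36

A regular tetrahedron: V=4, E=6, F=4.
Attach a regular icosahedron (V=12, E=30, F=20) along a 3-gon: merge 3 vertices and 3 edges, delete both glued faces → V=13, E=33, F=22.
Attach a regular tetrahedron (V=4, E=6, F=4) along a 3-gon: merge 3 vertices and 3 edges, delete both glued faces → V=14, E=36, F=24.
Check: V − E + F = 14 − 36 + 24 = 2.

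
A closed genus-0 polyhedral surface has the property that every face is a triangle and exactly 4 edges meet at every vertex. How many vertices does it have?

Each face has 3 edges and each edge borders two faces, so 2E = 3F.
Each vertex has degree 4, so 4V = 2E and hence V = 3F/4.
Euler: V − E + F = 2 ⇒ (3F/4) − (3F/2) + F = 2.
Multiply by 8: (6 − 12 + 8)F = 16, i.e. 2F = 16.
So F = 8, E = 3·8/2 = 12, V = 3·8/4 = 6.

6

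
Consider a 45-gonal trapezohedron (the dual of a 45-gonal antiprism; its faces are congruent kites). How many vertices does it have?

The n-trapezohedron (dual of the n-antiprism) has V = 2·45 + 2 = 92, E = 4·45 = 180, F = 2·45 = 90.

92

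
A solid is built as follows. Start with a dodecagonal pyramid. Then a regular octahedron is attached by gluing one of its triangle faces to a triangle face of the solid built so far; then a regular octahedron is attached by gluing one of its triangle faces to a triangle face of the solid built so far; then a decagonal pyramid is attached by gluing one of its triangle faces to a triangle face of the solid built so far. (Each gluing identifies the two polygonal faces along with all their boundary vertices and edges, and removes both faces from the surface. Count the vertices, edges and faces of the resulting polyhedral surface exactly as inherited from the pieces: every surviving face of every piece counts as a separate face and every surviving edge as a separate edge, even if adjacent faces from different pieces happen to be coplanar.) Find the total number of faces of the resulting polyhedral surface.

34

A dodecagonal pyramid: V=13, E=24, F=13.
Attach a regular octahedron (V=6, E=12, F=8) along a 3-gon: merge 3 vertices and 3 edges, delete both glued faces → V=16, E=33, F=19.
Attach a regular octahedron (V=6, E=12, F=8) along a 3-gon: merge 3 vertices and 3 edges, delete both glued faces → V=19, E=42, F=25.
Attach a decagonal pyramid (V=11, E=20, F=11) along a 3-gon: merge 3 vertices and 3 edges, delete both glued faces → V=27, E=59, F=34.
Check: V − E + F = 27 − 59 + 34 = 2.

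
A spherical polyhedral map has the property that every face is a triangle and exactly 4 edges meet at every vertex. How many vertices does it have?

6

Each face has 3 edges and each edge borders two faces, so 2E = 3F.
Each vertex has degree 4, so 4V = 2E and hence V = 3F/4.
Euler: V − E + F = 2 ⇒ (3F/4) − (3F/2) + F = 2.
Multiply by 8: (6 − 12 + 8)F = 16, i.e. 2F = 16.
So F = 8, E = 3·8/2 = 12, V = 3·8/4 = 6.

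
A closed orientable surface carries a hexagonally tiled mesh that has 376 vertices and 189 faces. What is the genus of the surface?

Every face is a hexagon, so 2E = 6·189 = 1134, giving E = 567.
χ = V − E + F = 376 − 567 + 189 = -2.
For a closed orientable surface χ = 2 − 2g, so g = (2 − (-2))/2 = 2.

2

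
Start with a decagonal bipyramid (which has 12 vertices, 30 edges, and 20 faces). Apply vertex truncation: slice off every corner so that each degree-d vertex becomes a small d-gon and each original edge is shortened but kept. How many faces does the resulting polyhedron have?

32

Truncation replaces each original edge-end by a new vertex, so V′ = 2E = 60.
Each original edge survives, and each old vertex of degree d contributes d new edges; summing degrees gives Σd = 2E, so E′ = E + 2E = 3E = 90.
Each original face survives and each original vertex becomes one new face: F′ = F + V = 32.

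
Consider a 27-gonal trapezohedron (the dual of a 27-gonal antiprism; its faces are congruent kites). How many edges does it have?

108

The n-trapezohedron (dual of the n-antiprism) has V = 2·27 + 2 = 56, E = 4·27 = 108, F = 2·27 = 54.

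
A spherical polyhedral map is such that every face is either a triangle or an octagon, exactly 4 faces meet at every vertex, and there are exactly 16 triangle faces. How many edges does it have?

32

Let x be the number of octagons; then F = 16 + x.
Edge–face incidences: 2E = 3·16 + 8·x = 48 + 8x.
Every vertex has degree 4, so 4V = 2E.
Euler: V − E + F = 2 ⇒ (2E)/4 − E + (16 + x) = 2.
Multiply by 8: 2·(2E) − 4·(2E) + 8·(16 + x) = 16, i.e. 128 + 8x − 2·(48 + 8x) = 16.
Collecting terms: −8x + 32 = 16, so −8x = −16, so x = 2.
Then 2E = 48 + 8·2 = 64, so E = 32, V = 2E/4 = 16, F = 16 + 2 = 18.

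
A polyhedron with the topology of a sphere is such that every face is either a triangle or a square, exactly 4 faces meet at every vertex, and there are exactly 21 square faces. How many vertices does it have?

Let x be the number of triangles; then F = 21 + x.
Edge–face incidences: 2E = 4·21 + 3·x = 84 + 3x.
Every vertex has degree 4, so 4V = 2E.
Euler: V − E + F = 2 ⇒ (2E)/4 − E + (21 + x) = 2.
Multiply by 8: 2·(2E) − 4·(2E) + 8·(21 + x) = 16, i.e. 168 + 8x − 2·(84 + 3x) = 16.
Collecting terms: 2x = 16, so x = 8.
Then 2E = 84 + 3·8 = 108, so E = 54, V = 2E/4 = 27, F = 21 + 8 = 29.

27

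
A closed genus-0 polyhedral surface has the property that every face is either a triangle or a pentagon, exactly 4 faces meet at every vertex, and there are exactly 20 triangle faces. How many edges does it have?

60

Let x be the number of pentagons; then F = 20 + x.
Edge–face incidences: 2E = 3·20 + 5·x = 60 + 5x.
Every vertex has degree 4, so 4V = 2E.
Euler: V − E + F = 2 ⇒ (2E)/4 − E + (20 + x) = 2.
Multiply by 8: 2·(2E) − 4·(2E) + 8·(20 + x) = 16, i.e. 160 + 8x − 2·(60 + 5x) = 16.
Collecting terms: −2x + 40 = 16, so −2x = −24, so x = 12.
Then 2E = 60 + 5·12 = 120, so E = 60, V = 2E/4 = 30, F = 20 + 12 = 32.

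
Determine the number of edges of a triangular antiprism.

12

An antiprism on an n-gon has two n-gon caps and 2n triangles: V = 2·3 = 6, E = 4·3 = 12, F = 2·3 + 2 = 8.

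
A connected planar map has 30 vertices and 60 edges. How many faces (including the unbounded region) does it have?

Euler's formula for a connected plane graph: V − E + F = 2, so F = 2 − 30 + 60 = 32.

32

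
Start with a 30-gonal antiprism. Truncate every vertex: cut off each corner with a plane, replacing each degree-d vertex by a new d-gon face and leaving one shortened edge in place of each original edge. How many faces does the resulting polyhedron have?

The base solid has V = 60, E = 120, F = 62.
Truncation replaces each original edge-end by a new vertex, so V′ = 2E = 240.
Each original edge survives, and each old vertex of degree d contributes d new edges; summing degrees gives Σd = 2E, so E′ = E + 2E = 3E = 360.
Each original face survives and each original vertex becomes one new face: F′ = F + V = 122.

122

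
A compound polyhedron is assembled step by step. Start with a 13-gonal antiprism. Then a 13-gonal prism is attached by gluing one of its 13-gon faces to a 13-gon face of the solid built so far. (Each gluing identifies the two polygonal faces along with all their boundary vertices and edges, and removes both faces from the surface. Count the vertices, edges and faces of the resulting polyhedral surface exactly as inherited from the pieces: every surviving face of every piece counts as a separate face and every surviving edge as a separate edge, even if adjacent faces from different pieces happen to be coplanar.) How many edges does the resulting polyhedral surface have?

78

A 13-gonal antiprism: V=26, E=52, F=28.
Attach a 13-gonal prism (V=26, E=39, F=15) along a 13-gon: merge 13 vertices and 13 edges, delete both glued faces → V=39, E=78, F=41.
Check: V − E + F = 39 − 78 + 41 = 2.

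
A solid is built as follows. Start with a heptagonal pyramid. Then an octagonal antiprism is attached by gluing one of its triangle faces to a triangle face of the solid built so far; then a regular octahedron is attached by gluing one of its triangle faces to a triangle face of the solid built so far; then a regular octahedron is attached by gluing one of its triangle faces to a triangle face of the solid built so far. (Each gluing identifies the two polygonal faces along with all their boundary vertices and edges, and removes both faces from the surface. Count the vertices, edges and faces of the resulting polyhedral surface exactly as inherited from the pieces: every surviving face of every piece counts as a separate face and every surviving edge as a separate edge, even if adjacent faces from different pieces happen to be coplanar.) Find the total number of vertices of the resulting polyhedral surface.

A heptagonal pyramid: V=8, E=14, F=8.
Attach an octagonal antiprism (V=16, E=32, F=18) along a 3-gon: merge 3 vertices and 3 edges, delete both glued faces → V=21, E=43, F=24.
Attach a regular octahedron (V=6, E=12, F=8) along a 3-gon: merge 3 vertices and 3 edges, delete both glued faces → V=24, E=52, F=30.
Attach a regular octahedron (V=6, E=12, F=8) along a 3-gon: merge 3 vertices and 3 edges, delete both glued faces → V=27, E=61, F=36.
Check: V − E + F = 27 − 61 + 36 = 2.

27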